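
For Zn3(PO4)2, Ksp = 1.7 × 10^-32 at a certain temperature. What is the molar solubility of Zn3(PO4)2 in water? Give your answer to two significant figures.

1.7 × 10^-7 M

Zn3(PO4)2(s) <=> 3 Zn^2+ + 2 PO4^3-
Ksp = [Zn^2+]^3[PO4^3-]^2
With molar solubility s: [Zn^2+] = 3s, [PO4^3-] = 2s.
Ksp = (3s)^3(2s)^2 = 108s^5
s^5 = 1.7 × 10^-32 / 108, so s = 1.7 × 10^-7 M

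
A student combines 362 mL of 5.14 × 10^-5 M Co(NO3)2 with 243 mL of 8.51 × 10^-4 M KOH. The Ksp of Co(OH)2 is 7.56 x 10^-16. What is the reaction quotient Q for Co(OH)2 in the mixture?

Total volume = 362 + 243 = 605 mL.
[Co^2+] = 5.14 × 10^-5 × (362/605) = 3.076 × 10^-5 M
[OH^-] = 8.51 × 10^-4 × (243/605) = 3.418 x 10^-4 M
Co(OH)2(s) ⇌ Co^2+(aq) + 2 OH^-(aq), so Q = [Co^2+][OH^-]^2
Q = (3.076 × 10^-5)(3.418 × 10^-4)^2 = 3.59 x 10^-12
Q > Ksp, so Co(OH)2 will precipitate.

Q = 3.59 × 10^-12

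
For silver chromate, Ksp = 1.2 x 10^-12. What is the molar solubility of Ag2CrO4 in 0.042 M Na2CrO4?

Ag2CrO4(s) ⇌ 2 Ag^+ + CrO4^2-
Ksp = [Ag^+]^2[CrO4^2-]
Let s = moles of Ag2CrO4 that dissolve per litre. [Ag^+] = 2s, [CrO4^2-] = 0.042 + s ≈ 0.042 (since CrO4^2- from Na2CrO4 dominates).
Ksp ≈ (2s)^2 × 0.042
s = 2.7 x 10^-6 M
Check: s = 2.7 × 10^-6 ≪ 0.042, so the approximation is valid.

s ≈ 2.7 x 10^-6 M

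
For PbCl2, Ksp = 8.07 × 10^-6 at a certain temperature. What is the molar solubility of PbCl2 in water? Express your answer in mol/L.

s ≈ 1.26 x 10^-2 M

PbCl2(s) ⇌ Pb^2+ + 2 Cl^-
Ksp = [Pb^2+][Cl^-]^2
Let s = molar solubility. Then [Pb^2+] = s and [Cl^-] = 2s.
So Ksp = s × (2s)^2 = 4s^3
Solving, s = (8.07 × 10^-6/4)^(1/3) = 1.26 × 10^-2 M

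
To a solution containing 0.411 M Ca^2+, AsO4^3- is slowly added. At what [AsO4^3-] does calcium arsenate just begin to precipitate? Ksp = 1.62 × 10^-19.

Ca3(AsO4)2(s) <=> 3 Ca^2+(aq) + 2 AsO4^3-(aq)
Ksp = [Ca^2+]^3[AsO4^3-]^2
Precipitation begins when Q = Ksp. With [Ca^2+] = 0.411 M:
1.62 × 10^-19 = (0.411)^3 × [AsO4^3-]^2
[AsO4^3-] = (1.62 × 10^-19 / 6.943 × 10^-2)^(1/2) = 1.53 × 10^-9 M

[AsO4^3-] ≈ 1.53 x 10^-9 M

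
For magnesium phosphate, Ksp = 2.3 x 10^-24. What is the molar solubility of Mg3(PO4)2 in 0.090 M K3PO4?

Mg3(PO4)2(s) <=> 3 Mg^2+(aq) + 2 PO4^3-(aq)
Ksp = [Mg^2+]^3[PO4^3-]^2
If s mol/L dissolves here, [Mg^2+] = 3s, [PO4^3-] = 0.090 + 2s ≈ 0.090 (common-ion effect: PO4^3- is already 0.090 M).
Ksp ≈ (3s)^3 × (0.090)^2
s = 2.2 × 10^-8 M
Check: 2s = 4.4 × 10^-8 ≪ 0.090, so the approximation is valid.

2.2 × 10^-8 M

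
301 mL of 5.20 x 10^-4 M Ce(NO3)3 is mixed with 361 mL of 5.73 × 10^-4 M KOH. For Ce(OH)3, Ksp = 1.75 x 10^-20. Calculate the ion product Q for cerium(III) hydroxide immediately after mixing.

Q ≈ 7.21 × 10^-15

Total volume = 301 + 361 = 662 mL.
[Ce^3+] = 5.20 × 10^-4 × (301/662) = 2.364 x 10^-4 M
[OH^-] = 5.73 × 10^-4 × (361/662) = 3.125 × 10^-4 M
Ce(OH)3(s) ⇌ Ce^3+(aq) + 3 OH^-(aq), so Q = [Ce^3+][OH^-]^3
Q = (2.364 x 10^-4)(3.125 x 10^-4)^3 = 7.21 × 10^-15
Q > Ksp, so Ce(OH)3 will precipitate.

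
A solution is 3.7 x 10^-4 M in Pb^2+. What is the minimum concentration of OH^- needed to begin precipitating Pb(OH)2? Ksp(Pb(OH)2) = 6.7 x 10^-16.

[OH^-] = 1.3 x 10^-6 M

Pb(OH)2(s) ⇌ Pb^2+ + 2 OH^-
Ksp = [Pb^2+][OH^-]^2
Precipitation begins when Q = Ksp. With [Pb^2+] = 3.7 x 10^-4 M:
6.7 x 10^-16 = (3.7 x 10^-4) × [OH^-]^2
[OH^-] = (6.7 x 10^-16 / 3.7 × 10^-4)^(1/2) = 1.3 × 10^-6 M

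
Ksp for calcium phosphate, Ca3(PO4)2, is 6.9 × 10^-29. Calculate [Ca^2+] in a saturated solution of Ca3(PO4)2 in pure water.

2.7e-6 M

Ca3(PO4)2(s) ⇌ 3 Ca^2+(aq) + 2 PO4^3-(aq)
Ksp = [Ca^2+]^3[PO4^3-]^2
Let s = molar solubility. Then [Ca^2+] = 3s and [PO4^3-] = 2s.
Ksp = (3s)^3(2s)^2 = 108s^5
s^5 = 6.9 × 10^-29 / 108, so s = 9.14 x 10^-7 M
[Ca^2+] = 3s = 2.7 x 10^-6 M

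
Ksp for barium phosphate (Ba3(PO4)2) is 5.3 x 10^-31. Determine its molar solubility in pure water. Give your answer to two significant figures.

Ba3(PO4)2(s) ⇌ 3 Ba^2+(aq) + 2 PO4^3-(aq)
Ksp = [Ba^2+]^3[PO4^3-]^2
If s mol/L of Ba3(PO4)2 dissolves, [Ba^2+] = 3s and [PO4^3-] = 2s.
Ksp = (3s)^3(2s)^2 = 108s^5
s^5 = 5.3 x 10^-31 / 108, so s = 3.5 × 10^-7 M

3.5 x 10^-7 M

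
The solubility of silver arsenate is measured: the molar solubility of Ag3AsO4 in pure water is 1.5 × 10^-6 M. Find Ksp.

Ag3AsO4(s) ⇌ 3 Ag^+(aq) + AsO4^3-(aq)
If s mol/L of Ag3AsO4 dissolves, [Ag^+] = 3s and [AsO4^3-] = s.
Ksp = [Ag^+]^3[AsO4^3-]
Ksp = (3s)^3s = 27s^4
With s = 1.5 x 10^-6: Ksp = 1.4 x 10^-22

Ksp ≈ 1.4e-22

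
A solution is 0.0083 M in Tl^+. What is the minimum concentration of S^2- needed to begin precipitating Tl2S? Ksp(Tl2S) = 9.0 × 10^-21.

[S^2-] = 1.3 × 10^-16 M

Tl2S(s) ⇌ 2 Tl^+ + S^2-
Ksp = [Tl^+]^2[S^2-]
Precipitation begins when Q = Ksp. With [Tl^+] = 0.0083 M:
9.0 × 10^-21 = (0.0083)^2 × [S^2-]
[S^2-] = (9.0 × 10^-21 / 6.89 x 10^-5) = 1.3 × 10^-16 M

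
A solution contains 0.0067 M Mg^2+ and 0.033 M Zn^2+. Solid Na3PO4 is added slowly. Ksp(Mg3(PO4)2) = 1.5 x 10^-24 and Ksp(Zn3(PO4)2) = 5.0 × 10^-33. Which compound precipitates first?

Each salt begins to precipitate when Q = Ksp, i.e. when [PO4^3-] reaches its threshold.
For Mg3(PO4)2: 1.5 x 10^-24 = (0.0067)^3 × [PO4^3-]^2  ⇒  [PO4^3-] = 2.2 × 10^-9 M.
For Zn3(PO4)2: 5.0 × 10^-33 = (0.033)^3 × [PO4^3-]^2  ⇒  [PO4^3-] = 1.2 x 10^-14 M.
The salt with the lower threshold [PO4^3-] precipitates first: Zn3(PO4)2.

Zn3(PO4)2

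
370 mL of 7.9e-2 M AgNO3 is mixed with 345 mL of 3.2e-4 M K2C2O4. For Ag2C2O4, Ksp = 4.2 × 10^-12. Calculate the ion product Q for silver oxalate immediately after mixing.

Total volume = 370 + 345 = 715 mL.
[Ag^+] = 7.9 × 10^-2 × (370/715) = 4.09 x 10^-2 M
[C2O4^2-] = 3.2 × 10^-4 × (345/715) = 1.54 × 10^-4 M
Ag2C2O4(s) ⇌ 2 Ag^+ + C2O4^2-, so Q = [Ag^+]^2[C2O4^2-]
Q = (4.09 × 10^-2)^2(1.54 × 10^-4) = 2.6 × 10^-7
Q > Ksp, so Ag2C2O4 will precipitate.

Q = 2.6e-7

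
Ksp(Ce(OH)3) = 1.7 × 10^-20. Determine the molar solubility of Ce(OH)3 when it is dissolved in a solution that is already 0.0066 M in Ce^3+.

Ce(OH)3(s) ⇌ Ce^3+ + 3 OH^-
Ksp = [Ce^3+][OH^-]^3
If s mol/L dissolves here, [Ce^3+] = 0.0066 + s ≈ 0.0066, [OH^-] = 3s (Ksp is small, so little additional dissolves).
Ksp ≈ 0.0066 × (3s)^3
s = 4.6 × 10^-7 M
Check: s = 4.6 × 10^-7 ≪ 0.0066, so the approximation is valid.

4.6 x 10^-7 M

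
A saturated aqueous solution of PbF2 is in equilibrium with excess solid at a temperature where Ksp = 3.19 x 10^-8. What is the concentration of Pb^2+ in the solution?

PbF2(s) <=> Pb^2+(aq) + 2 F^-(aq)
Ksp = [Pb^2+][F^-]^2
For each mole of PbF2 that dissolves: [Pb^2+] = s, [F^-] = 2s.
So Ksp = s × (2s)^2 = 4s^3
s = (3.19 x 10^-8 / 4)^(1/3) = 1.998 x 10^-3 M
[Pb^2+] = s = 2.00 × 10^-3 M

[Pb^2+] = 2.00 × 10^-3 M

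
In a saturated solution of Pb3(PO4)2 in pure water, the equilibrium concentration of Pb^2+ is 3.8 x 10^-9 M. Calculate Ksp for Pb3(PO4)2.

Pb3(PO4)2(s) <=> 3 Pb^2+ + 2 PO4^3-
Stoichiometry gives [PO4^3-] = (2/3)[Pb^2+] = 2.53 x 10^-9 M.
Ksp = [Pb^2+]^3[PO4^3-]^2
Ksp = (3.8 × 10^-9)^3 × (2.53 x 10^-9)^2 = 3.5 × 10^-43

Ksp ≈ 3.5 × 10^-43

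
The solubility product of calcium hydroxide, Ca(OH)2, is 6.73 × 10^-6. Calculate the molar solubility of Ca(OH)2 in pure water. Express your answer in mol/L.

s ≈ 1.19 x 10^-2 M

Ca(OH)2(s) ⇌ Ca^2+(aq) + 2 OH^-(aq)
Ksp = [Ca^2+][OH^-]^2
If s mol/L of Ca(OH)2 dissolves, [Ca^2+] = s and [OH^-] = 2s.
So Ksp = s × (2s)^2 = 4s^3
s = (6.73 × 10^-6 / 4)^(1/3) = 1.19 x 10^-2 M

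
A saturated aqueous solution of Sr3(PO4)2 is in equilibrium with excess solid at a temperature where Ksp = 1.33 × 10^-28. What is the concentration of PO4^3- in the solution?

[PO4^3-] = 2.09 x 10^-6 M

Sr3(PO4)2(s) ⇌ 3 Sr^2+ + 2 PO4^3-
Ksp = [Sr^2+]^3[PO4^3-]^2
If s mol/L of Sr3(PO4)2 dissolves, [Sr^2+] = 3s and [PO4^3-] = 2s.
Ksp = (3s)^3(2s)^2 = 108s^5
Solving, s = (1.33 × 10^-28/108)^(1/5) = 1.043 × 10^-6 M
[PO4^3-] = 2s = 2.09 × 10^-6 M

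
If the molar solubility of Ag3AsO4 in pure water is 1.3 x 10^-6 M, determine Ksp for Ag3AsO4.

7.7 × 10^-23

Ag3AsO4(s) <=> 3 Ag^+(aq) + AsO4^3-(aq)
With molar solubility s: [Ag^+] = 3s, [AsO4^3-] = s.
Ksp = [Ag^+]^3[AsO4^3-]
Substituting: Ksp = (3s)^3s = 27s^4
Ksp = 27 × (1.3 × 10^-6)^4 = 7.7 × 10^-23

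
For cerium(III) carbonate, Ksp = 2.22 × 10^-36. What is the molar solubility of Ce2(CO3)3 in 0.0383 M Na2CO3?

s = 9.94e-17 M

Ce2(CO3)3(s) ⇌ 2 Ce^3+(aq) + 3 CO3^2-(aq)
Ksp = [Ce^3+]^2[CO3^2-]^3
If s mol/L dissolves here, [Ce^3+] = 2s, [CO3^2-] = 0.0383 + 3s ≈ 0.0383 (common-ion effect: CO3^2- is already 0.0383 M).
Ksp ≈ (2s)^2 × (0.0383)^3
s = 9.94 × 10^-17 M
Check: 3s = 3.0 × 10^-16 ≪ 0.0383, so the approximation is valid.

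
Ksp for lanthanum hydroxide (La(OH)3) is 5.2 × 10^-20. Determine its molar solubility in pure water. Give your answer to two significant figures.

s ≈ 6.6e-6 M

La(OH)3(s) ⇌ La^3+ + 3 OH^-
Ksp = [La^3+][OH^-]^3
For each mole of La(OH)3 that dissolves: [La^3+] = s, [OH^-] = 3s.
So Ksp = s × (3s)^3 = 27s^4
s = (5.2 × 10^-20 / 27)^(1/4) = 6.6 × 10^-6 M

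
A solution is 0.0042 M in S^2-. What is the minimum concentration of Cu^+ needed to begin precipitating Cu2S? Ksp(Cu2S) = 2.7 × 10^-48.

Cu2S(s) ⇌ 2 Cu^+ + S^2-
Ksp = [Cu^+]^2[S^2-]
Precipitation begins when Q = Ksp. With [S^2-] = 0.0042 M:
2.7 × 10^-48 = (0.0042) × [Cu^+]^2
[Cu^+] = (2.7 × 10^-48 / 4.2 × 10^-3)^(1/2) = 2.5 × 10^-23 M

[Cu^+] = 2.5 x 10^-23 M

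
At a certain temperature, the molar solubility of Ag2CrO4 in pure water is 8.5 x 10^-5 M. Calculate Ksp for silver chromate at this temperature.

Ag2CrO4(s) ⇌ 2 Ag^+ + CrO4^2-
For each mole of Ag2CrO4 that dissolves: [Ag^+] = 2s, [CrO4^2-] = s.
Ksp = [Ag^+]^2[CrO4^2-]
Ksp = (2s)^2s = 4s^3
Ksp = 4 × (8.5 × 10^-5)^3 = 2.5 × 10^-12

2.5 x 10^-12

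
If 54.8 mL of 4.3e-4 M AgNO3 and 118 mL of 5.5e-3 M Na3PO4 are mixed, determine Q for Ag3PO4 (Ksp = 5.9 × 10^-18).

Total volume = 54.8 + 118 = 172.8 mL.
[Ag^+] = 4.3 x 10^-4 × (54.8/172.8) = 1.36 × 10^-4 M
[PO4^3-] = 5.5 × 10^-3 × (118/172.8) = 3.76 × 10^-3 M
Ag3PO4(s) <=> 3 Ag^+(aq) + PO4^3-(aq), so Q = [Ag^+]^3[PO4^3-]
Q = (1.36 × 10^-4)^3(3.76 x 10^-3) = 9.5 × 10^-15
Q > Ksp, so Ag3PO4 will precipitate.

Q = 9.5 × 10^-15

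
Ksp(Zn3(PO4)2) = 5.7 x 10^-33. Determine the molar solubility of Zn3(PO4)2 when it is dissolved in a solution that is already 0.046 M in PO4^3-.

4.6 x 10^-11 M

Zn3(PO4)2(s) <=> 3 Zn^2+ + 2 PO4^3-
Ksp = [Zn^2+]^3[PO4^3-]^2
Let s = moles of Zn3(PO4)2 that dissolve per litre. [Zn^2+] = 3s, [PO4^3-] = 0.046 + 2s ≈ 0.046 (Ksp is small, so little additional dissolves).
Ksp ≈ (3s)^3 × (0.046)^2
s = 4.6 × 10^-11 M
Check: 2s = 9.3 × 10^-11 ≪ 0.046, so the approximation is valid.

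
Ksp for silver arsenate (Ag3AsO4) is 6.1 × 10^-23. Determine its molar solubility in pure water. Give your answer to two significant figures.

Ag3AsO4(s) <=> 3 Ag^+(aq) + AsO4^3-(aq)
Ksp = [Ag^+]^3[AsO4^3-]
Let s = molar solubility. Then [Ag^+] = 3s and [AsO4^3-] = s.
Ksp = (3s)^3s = 27s^4
s = (6.1 × 10^-23 / 27)^(1/4) = 1.2 × 10^-6 M

s = 1.2 × 10^-6 M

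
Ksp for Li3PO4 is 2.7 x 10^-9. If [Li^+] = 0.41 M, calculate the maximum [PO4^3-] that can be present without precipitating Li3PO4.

[PO4^3-] ≈ 3.9 x 10^-8 M

Li3PO4(s) <=> 3 Li^+ + PO4^3-
Ksp = [Li^+]^3[PO4^3-]
Precipitation begins when Q = Ksp. With [Li^+] = 0.41 M:
2.7 x 10^-9 = (0.41)^3 × [PO4^3-]
[PO4^3-] = (2.7 x 10^-9 / 6.89 × 10^-2) = 3.9 × 10^-8 M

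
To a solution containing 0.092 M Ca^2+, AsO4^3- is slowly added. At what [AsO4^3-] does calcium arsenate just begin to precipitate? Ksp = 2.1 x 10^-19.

Ca3(AsO4)2(s) ⇌ 3 Ca^2+ + 2 AsO4^3-
Ksp = [Ca^2+]^3[AsO4^3-]^2
Precipitation begins when Q = Ksp. With [Ca^2+] = 0.092 M:
2.1 x 10^-19 = (0.092)^3 × [AsO4^3-]^2
[AsO4^3-] = (2.1 x 10^-19 / 7.79 × 10^-4)^(1/2) = 1.6 x 10^-8 M

1.6e-8 M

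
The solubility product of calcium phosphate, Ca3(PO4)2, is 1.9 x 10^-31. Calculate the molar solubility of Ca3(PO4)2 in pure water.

Ca3(PO4)2(s) <=> 3 Ca^2+ + 2 PO4^3-
Ksp = [Ca^2+]^3[PO4^3-]^2
For each mole of Ca3(PO4)2 that dissolves: [Ca^2+] = 3s, [PO4^3-] = 2s.
Ksp = (3s)^3(2s)^2 = 108s^5
s = (1.9 x 10^-31 / 108)^(1/5) = 2.8 × 10^-7 M

s = 2.8 x 10^-7 M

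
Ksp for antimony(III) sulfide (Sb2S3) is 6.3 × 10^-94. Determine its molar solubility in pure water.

Sb2S3(s) ⇌ 2 Sb^3+ + 3 S^2-
Ksp = [Sb^3+]^2[S^2-]^3
For each mole of Sb2S3 that dissolves: [Sb^3+] = 2s, [S^2-] = 3s.
Substituting: Ksp = (2s)^2(3s)^3 = 108s^5
s^5 = 6.3 × 10^-94 / 108, so s = 9.0 × 10^-20 M

9.0 × 10^-20 M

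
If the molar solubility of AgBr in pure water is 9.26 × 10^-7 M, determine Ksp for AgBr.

AgBr(s) ⇌ Ag^+ + Br^-
For each mole of AgBr that dissolves: [Ag^+] = s, [Br^-] = s.
Ksp = [Ag^+][Br^-]
Ksp = (s)(s) = s^2
Ksp = (9.26 × 10^-7)^2 = 8.57 x 10^-13

Ksp ≈ 8.57 x 10^-13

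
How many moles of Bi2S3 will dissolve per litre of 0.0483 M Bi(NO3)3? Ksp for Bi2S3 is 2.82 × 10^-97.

Bi2S3(s) ⇌ 2 Bi^3+(aq) + 3 S^2-(aq)
Ksp = [Bi^3+]^2[S^2-]^3
Let s = moles of Bi2S3 that dissolve per litre. [Bi^3+] = 0.0483 + 2s ≈ 0.0483, [S^2-] = 3s (common-ion effect: Bi^3+ is already 0.0483 M).
Ksp ≈ (0.0483)^2 × (3s)^3
s = 1.65 × 10^-32 M
Check: 2s = 3.3 × 10^-32 ≪ 0.0483, so the approximation is valid.

1.65 × 10^-32 M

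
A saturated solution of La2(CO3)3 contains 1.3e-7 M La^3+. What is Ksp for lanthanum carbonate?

La2(CO3)3(s) ⇌ 2 La^3+ + 3 CO3^2-
Stoichiometry gives [CO3^2-] = (3/2)[La^3+] = 1.95 x 10^-7 M.
Ksp = [La^3+]^2[CO3^2-]^3
Ksp = (1.3 × 10^-7)^2 × (1.95 × 10^-7)^3 = 1.3 × 10^-34

Ksp ≈ 1.3e-34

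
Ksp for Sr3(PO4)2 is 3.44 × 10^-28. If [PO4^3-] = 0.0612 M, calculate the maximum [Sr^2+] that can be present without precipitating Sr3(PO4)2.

[Sr^2+] ≈ 4.51 × 10^-9 M

Sr3(PO4)2(s) <=> 3 Sr^2+(aq) + 2 PO4^3-(aq)
Ksp = [Sr^2+]^3[PO4^3-]^2
Precipitation begins when Q = Ksp. With [PO4^3-] = 0.0612 M:
3.44 × 10^-28 = (0.0612)^2 × [Sr^2+]^3
[Sr^2+] = (3.44 × 10^-28 / 3.745 × 10^-3)^(1/3) = 4.51 × 10^-9 M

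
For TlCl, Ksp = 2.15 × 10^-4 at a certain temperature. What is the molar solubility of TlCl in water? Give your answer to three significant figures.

1.47e-2 M

TlCl(s) ⇌ Tl^+(aq) + Cl^-(aq)
Ksp = [Tl^+][Cl^-]
For each mole of TlCl that dissolves: [Tl^+] = s, [Cl^-] = s.
Ksp = s × s = s^2
s = (2.15 × 10^-4)^(1/2) = 1.47 × 10^-2 M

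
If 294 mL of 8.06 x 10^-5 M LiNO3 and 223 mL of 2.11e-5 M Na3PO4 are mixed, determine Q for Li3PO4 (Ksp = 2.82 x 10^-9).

Total volume = 294 + 223 = 517 mL.
[Li^+] = 8.06 × 10^-5 × (294/517) = 4.583 x 10^-5 M
[PO4^3-] = 2.11 × 10^-5 × (223/517) = 9.101 x 10^-6 M
Li3PO4(s) ⇌ 3 Li^+ + PO4^3-, so Q = [Li^+]^3[PO4^3-]
Q = (4.583 x 10^-5)^3(9.101 × 10^-6) = 8.76 × 10^-19
Q < Ksp, so no precipitate of Li3PO4 forms.

Q ≈ 8.76 × 10^-19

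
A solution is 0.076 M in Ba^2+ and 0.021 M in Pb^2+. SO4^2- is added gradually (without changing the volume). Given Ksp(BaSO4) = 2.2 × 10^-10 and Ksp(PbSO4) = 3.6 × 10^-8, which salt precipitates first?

Precipitation of each salt starts when its ion product equals its Ksp.
For BaSO4: 2.2 × 10^-10 = 0.076 × [SO4^2-]  ⇒  [SO4^2-] = 2.9 x 10^-9 M.
For PbSO4: 3.6 × 10^-8 = 0.021 × [SO4^2-]  ⇒  [SO4^2-] = 1.7 × 10^-6 M.
The salt with the lower threshold [SO4^2-] precipitates first: BaSO4.

BaSO4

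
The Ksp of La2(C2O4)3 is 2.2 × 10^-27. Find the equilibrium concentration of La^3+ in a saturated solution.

[La^3+] = 3.7 × 10^-6 M

La2(C2O4)3(s) <=> 2 La^3+(aq) + 3 C2O4^2-(aq)
Ksp = [La^3+]^2[C2O4^2-]^3
For each mole of La2(C2O4)3 that dissolves: [La^3+] = 2s, [C2O4^2-] = 3s.
So Ksp = (2s)^2 × (3s)^3 = 108s^5
Solving, s = (2.2 × 10^-27/108)^(1/5) = 1.83 x 10^-6 M
[La^3+] = 2s = 3.7 × 10^-6 M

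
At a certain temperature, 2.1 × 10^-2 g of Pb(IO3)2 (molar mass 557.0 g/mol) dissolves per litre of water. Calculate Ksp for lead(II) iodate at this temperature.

Molar solubility s = (2.1 × 10^-2 g/L) / (557.0 g/mol) = 3.77 x 10^-5 M.
Pb(IO3)2(s) <=> Pb^2+(aq) + 2 IO3^-(aq)
For each mole of Pb(IO3)2 that dissolves: [Pb^2+] = s, [IO3^-] = 2s.
Ksp = [Pb^2+][IO3^-]^2
Ksp = s(2s)^2 = 4s^3
Ksp = 4 × (3.77 × 10^-5)^3 = 2.1 x 10^-13

Ksp = 2.1e-13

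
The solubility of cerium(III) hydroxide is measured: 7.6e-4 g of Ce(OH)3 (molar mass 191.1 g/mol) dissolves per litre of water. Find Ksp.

Molar solubility s = (7.6 × 10^-4 g/L) / (191.1 g/mol) = 3.98 × 10^-6 M.
Ce(OH)3(s) <=> Ce^3+ + 3 OH^-
With molar solubility s: [Ce^3+] = s, [OH^-] = 3s.
Ksp = [Ce^3+][OH^-]^3
Substituting: Ksp = s(3s)^3 = 27s^4
With s = 3.98 × 10^-6: Ksp = 6.8 × 10^-21

6.8 × 10^-21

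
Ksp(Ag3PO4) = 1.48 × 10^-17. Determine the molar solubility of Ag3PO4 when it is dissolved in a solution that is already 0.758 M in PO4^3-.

Ag3PO4(s) <=> 3 Ag^+(aq) + PO4^3-(aq)
Ksp = [Ag^+]^3[PO4^3-]
Let s be the molar solubility in this solution. [Ag^+] = 3s, [PO4^3-] = 0.758 + s ≈ 0.758 (since the PO4^3- already present dominates).
Ksp ≈ (3s)^3 × 0.758
s = 8.98 x 10^-7 M
Check: s = 9.0 × 10^-7 ≪ 0.758, so the approximation is valid.

s ≈ 8.98e-7 M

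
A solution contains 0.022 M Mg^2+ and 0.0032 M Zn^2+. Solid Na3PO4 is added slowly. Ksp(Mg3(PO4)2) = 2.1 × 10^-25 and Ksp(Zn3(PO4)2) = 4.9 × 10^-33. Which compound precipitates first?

Precipitation of each salt starts when its ion product equals its Ksp.
For Mg3(PO4)2: 2.1 × 10^-25 = (0.022)^3 × [PO4^3-]^2  ⇒  [PO4^3-] = 1.4 x 10^-10 M.
For Zn3(PO4)2: 4.9 × 10^-33 = (0.0032)^3 × [PO4^3-]^2  ⇒  [PO4^3-] = 3.9 × 10^-13 M.
The salt with the lower threshold [PO4^3-] precipitates first: Zn3(PO4)2.

Zn3(PO4)2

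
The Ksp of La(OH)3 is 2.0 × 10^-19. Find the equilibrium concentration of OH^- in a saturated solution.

La(OH)3(s) <=> La^3+ + 3 OH^-
Ksp = [La^3+][OH^-]^3
For each mole of La(OH)3 that dissolves: [La^3+] = s, [OH^-] = 3s.
So Ksp = s × (3s)^3 = 27s^4
Solving, s = (2.0 × 10^-19/27)^(1/4) = 9.28 x 10^-6 M
[OH^-] = 3s = 2.8 × 10^-5 M

[OH^-] ≈ 2.8e-5 M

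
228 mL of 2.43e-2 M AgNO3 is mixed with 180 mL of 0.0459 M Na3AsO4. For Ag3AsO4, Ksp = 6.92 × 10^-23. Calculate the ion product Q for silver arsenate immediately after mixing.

Total volume = 228 + 180 = 408 mL.
[Ag^+] = 2.43 × 10^-2 × (228/408) = 1.358 x 10^-2 M
[AsO4^3-] = 4.59 x 10^-2 × (180/408) = 2.025 × 10^-2 M
Ag3AsO4(s) <=> 3 Ag^+(aq) + AsO4^3-(aq), so Q = [Ag^+]^3[AsO4^3-]
Q = (1.358 x 10^-2)^3(2.025 × 10^-2) = 5.07 × 10^-8
Q > Ksp, so Ag3AsO4 will precipitate.

Q = 5.07 x 10^-8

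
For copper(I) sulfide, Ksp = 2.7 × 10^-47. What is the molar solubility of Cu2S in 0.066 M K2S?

1.0 x 10^-23 M

Cu2S(s) ⇌ 2 Cu^+(aq) + S^2-(aq)
Ksp = [Cu^+]^2[S^2-]
Let s be the molar solubility in this solution. [Cu^+] = 2s, [S^2-] = 0.066 + s ≈ 0.066 (since S^2- from K2S dominates).
Ksp ≈ (2s)^2 × 0.066
s = 1.0 × 10^-23 M
Check: s = 1.0 × 10^-23 ≪ 0.066, so the approximation is valid.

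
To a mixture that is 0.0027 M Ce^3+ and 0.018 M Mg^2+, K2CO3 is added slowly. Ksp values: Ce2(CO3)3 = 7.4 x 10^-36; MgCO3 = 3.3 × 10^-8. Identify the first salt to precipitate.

Precipitation of each salt starts when its ion product equals its Ksp.
For Ce2(CO3)3: 7.4 x 10^-36 = (0.0027)^2 × [CO3^2-]^3  ⇒  [CO3^2-] = 1.0 × 10^-10 M.
For MgCO3: 3.3 × 10^-8 = 0.018 × [CO3^2-]  ⇒  [CO3^2-] = 1.8 x 10^-6 M.
The salt with the lower threshold [CO3^2-] precipitates first: Ce2(CO3)3.

Ce2(CO3)3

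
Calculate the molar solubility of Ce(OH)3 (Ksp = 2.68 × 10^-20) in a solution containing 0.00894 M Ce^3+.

Ce(OH)3(s) ⇌ Ce^3+(aq) + 3 OH^-(aq)
Ksp = [Ce^3+][OH^-]^3
If s mol/L dissolves here, [Ce^3+] = 0.00894 + s ≈ 0.00894, [OH^-] = 3s (since the Ce^3+ already present dominates).
Ksp ≈ 0.00894 × (3s)^3
s = 4.81 × 10^-7 M
Check: s = 4.8 × 10^-7 ≪ 0.00894, so the approximation is valid.

s = 4.81 × 10^-7 M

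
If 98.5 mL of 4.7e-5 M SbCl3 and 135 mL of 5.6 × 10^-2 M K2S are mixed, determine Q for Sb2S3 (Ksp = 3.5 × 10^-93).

1.3 × 10^-14

Total volume = 98.5 + 135 = 233.5 mL.
[Sb^3+] = 4.7 × 10^-5 × (98.5/233.5) = 1.98 x 10^-5 M
[S^2-] = 5.6 × 10^-2 × (135/233.5) = 3.24 × 10^-2 M
Sb2S3(s) ⇌ 2 Sb^3+(aq) + 3 S^2-(aq), so Q = [Sb^3+]^2[S^2-]^3
Q = (1.98 x 10^-5)^2(3.24 × 10^-2)^3 = 1.3 × 10^-14
Q > Ksp, so Sb2S3 will precipitate.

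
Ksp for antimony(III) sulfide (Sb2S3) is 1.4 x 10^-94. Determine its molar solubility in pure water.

6.6 × 10^-20 M

Sb2S3(s) ⇌ 2 Sb^3+(aq) + 3 S^2-(aq)
Ksp = [Sb^3+]^2[S^2-]^3
For each mole of Sb2S3 that dissolves: [Sb^3+] = 2s, [S^2-] = 3s.
So Ksp = (2s)^2 × (3s)^3 = 108s^5
s = (1.4 x 10^-94 / 108)^(1/5) = 6.6 × 10^-20 M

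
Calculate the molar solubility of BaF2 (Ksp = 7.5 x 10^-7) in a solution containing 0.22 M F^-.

s = 1.5 × 10^-5 M

BaF2(s) ⇌ Ba^2+ + 2 F^-
Ksp = [Ba^2+][F^-]^2
Let s be the molar solubility in this solution. [Ba^2+] = s, [F^-] = 0.22 + 2s ≈ 0.22 (since the F^- already present dominates).
Ksp ≈ s × (0.22)^2
s = 1.5 × 10^-5 M
Check: 2s = 3.1 x 10^-5 ≪ 0.22, so the approximation is valid.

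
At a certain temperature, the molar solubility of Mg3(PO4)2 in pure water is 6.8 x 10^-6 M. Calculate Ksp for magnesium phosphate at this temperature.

Ksp ≈ 1.6e-24

Mg3(PO4)2(s) <=> 3 Mg^2+ + 2 PO4^3-
If s mol/L of Mg3(PO4)2 dissolves, [Mg^2+] = 3s and [PO4^3-] = 2s.
Ksp = [Mg^2+]^3[PO4^3-]^2
Substituting: Ksp = (3s)^3(2s)^2 = 108s^5
Ksp = 108 × (6.8 x 10^-6)^5 = 1.6 x 10^-24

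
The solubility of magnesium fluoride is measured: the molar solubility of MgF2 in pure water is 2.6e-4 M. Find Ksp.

MgF2(s) ⇌ Mg^2+(aq) + 2 F^-(aq)
If s mol/L of MgF2 dissolves, [Mg^2+] = s and [F^-] = 2s.
Ksp = [Mg^2+][F^-]^2
Substituting: Ksp = s(2s)^2 = 4s^3
Ksp = 4 × (2.6 x 10^-4)^3 = 7.0 × 10^-11

Ksp = 7.0 × 10^-11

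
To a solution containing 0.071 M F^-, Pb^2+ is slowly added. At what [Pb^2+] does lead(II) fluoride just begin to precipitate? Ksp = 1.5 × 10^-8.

[Pb^2+] = 3.0e-6 M

PbF2(s) <=> Pb^2+(aq) + 2 F^-(aq)
Ksp = [Pb^2+][F^-]^2
Precipitation begins when Q = Ksp. With [F^-] = 0.071 M:
1.5 × 10^-8 = (0.071)^2 × [Pb^2+]
[Pb^2+] = (1.5 × 10^-8 / 5.04 x 10^-3) = 3.0 × 10^-6 M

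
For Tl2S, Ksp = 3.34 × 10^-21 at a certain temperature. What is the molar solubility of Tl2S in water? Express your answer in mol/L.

9.42 × 10^-8 M

Tl2S(s) <=> 2 Tl^+ + S^2-
Ksp = [Tl^+]^2[S^2-]
For each mole of Tl2S that dissolves: [Tl^+] = 2s, [S^2-] = s.
Substituting: Ksp = (2s)^2s = 4s^3
Solving, s = (3.34 × 10^-21/4)^(1/3) = 9.42 × 10^-8 M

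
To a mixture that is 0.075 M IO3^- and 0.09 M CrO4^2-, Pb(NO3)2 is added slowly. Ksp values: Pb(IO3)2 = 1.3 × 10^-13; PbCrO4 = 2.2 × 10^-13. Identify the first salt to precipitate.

PbCrO4

Precipitation of each salt starts when its ion product equals its Ksp.
For Pb(IO3)2: 1.3 × 10^-13 = (0.075)^2 × [Pb^2+]  ⇒  [Pb^2+] = 2.3 × 10^-11 M.
For PbCrO4: 2.2 × 10^-13 = 0.09 × [Pb^2+]  ⇒  [Pb^2+] = 2.4 × 10^-12 M.
The salt with the lower threshold [Pb^2+] precipitates first: PbCrO4.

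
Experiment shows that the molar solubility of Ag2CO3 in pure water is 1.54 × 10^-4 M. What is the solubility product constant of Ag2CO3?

Ag2CO3(s) ⇌ 2 Ag^+ + CO3^2-
Let s = molar solubility. Then [Ag^+] = 2s and [CO3^2-] = s.
Ksp = [Ag^+]^2[CO3^2-]
So Ksp = (2s)^2 × s = 4s^3
Ksp = 4 × (1.54 × 10^-4)^3 = 1.46 × 10^-11

Ksp = 1.46 × 10^-11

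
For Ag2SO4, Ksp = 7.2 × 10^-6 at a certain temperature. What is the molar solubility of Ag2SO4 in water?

s = 1.2 × 10^-2 M

Ag2SO4(s) ⇌ 2 Ag^+(aq) + SO4^2-(aq)
Ksp = [Ag^+]^2[SO4^2-]
For each mole of Ag2SO4 that dissolves: [Ag^+] = 2s, [SO4^2-] = s.
Ksp = (2s)^2s = 4s^3
s^3 = 7.2 × 10^-6 / 4, so s = 1.2 × 10^-2 M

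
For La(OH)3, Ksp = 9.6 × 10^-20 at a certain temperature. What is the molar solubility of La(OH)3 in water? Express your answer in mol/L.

La(OH)3(s) ⇌ La^3+(aq) + 3 OH^-(aq)
Ksp = [La^3+][OH^-]^3
With molar solubility s: [La^3+] = s, [OH^-] = 3s.
Substituting: Ksp = s(3s)^3 = 27s^4
s = (9.6 × 10^-20 / 27)^(1/4) = 7.7 × 10^-6 M

s ≈ 7.7 × 10^-6 M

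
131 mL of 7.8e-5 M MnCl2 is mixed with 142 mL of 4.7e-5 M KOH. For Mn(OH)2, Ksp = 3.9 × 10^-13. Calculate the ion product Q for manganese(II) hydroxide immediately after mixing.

Total volume = 131 + 142 = 273 mL.
[Mn^2+] = 7.8 × 10^-5 × (131/273) = 3.74 × 10^-5 M
[OH^-] = 4.7 × 10^-5 × (142/273) = 2.44 × 10^-5 M
Mn(OH)2(s) <=> Mn^2+ + 2 OH^-, so Q = [Mn^2+][OH^-]^2
Q = (3.74 x 10^-5)(2.44 × 10^-5)^2 = 2.2 x 10^-14
Q < Ksp, so no precipitate of Mn(OH)2 forms.

Q = 2.2 x 10^-14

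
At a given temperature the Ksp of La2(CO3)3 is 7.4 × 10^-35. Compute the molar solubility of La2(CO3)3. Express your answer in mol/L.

La2(CO3)3(s) <=> 2 La^3+ + 3 CO3^2-
Ksp = [La^3+]^2[CO3^2-]^3
For each mole of La2(CO3)3 that dissolves: [La^3+] = 2s, [CO3^2-] = 3s.
Ksp = (2s)^2(3s)^3 = 108s^5
Solving, s = (7.4 × 10^-35/108)^(1/5) = 5.9 × 10^-8 M

s ≈ 5.9 x 10^-8 M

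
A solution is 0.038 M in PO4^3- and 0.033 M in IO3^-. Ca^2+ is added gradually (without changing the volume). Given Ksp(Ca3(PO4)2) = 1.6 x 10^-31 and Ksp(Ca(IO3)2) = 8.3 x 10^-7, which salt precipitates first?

Ca3(PO4)2

Each salt begins to precipitate when Q = Ksp, i.e. when [Ca^2+] reaches its threshold.
For Ca3(PO4)2: 1.6 x 10^-31 = (0.038)^2 × [Ca^2+]^3  ⇒  [Ca^2+] = 4.8 × 10^-10 M.
For Ca(IO3)2: 8.3 x 10^-7 = (0.033)^2 × [Ca^2+]  ⇒  [Ca^2+] = 7.6 x 10^-4 M.
The salt with the lower threshold [Ca^2+] precipitates first: Ca3(PO4)2.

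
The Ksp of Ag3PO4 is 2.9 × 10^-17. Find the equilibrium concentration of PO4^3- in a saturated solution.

[PO4^3-] = 3.2 × 10^-5 M

Ag3PO4(s) ⇌ 3 Ag^+ + PO4^3-
Ksp = [Ag^+]^3[PO4^3-]
With molar solubility s: [Ag^+] = 3s, [PO4^3-] = s.
So Ksp = (3s)^3 × s = 27s^4
s^4 = 2.9 × 10^-17 / 27, so s = 3.22 × 10^-5 M
[PO4^3-] = s = 3.2 x 10^-5 M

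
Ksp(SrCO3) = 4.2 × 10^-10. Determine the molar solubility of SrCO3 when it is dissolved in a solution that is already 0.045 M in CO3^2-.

SrCO3(s) ⇌ Sr^2+(aq) + CO3^2-(aq)
Ksp = [Sr^2+][CO3^2-]
If s mol/L dissolves here, [Sr^2+] = s, [CO3^2-] = 0.045 + s ≈ 0.045 (since the CO3^2- already present dominates).
Ksp ≈ s × 0.045
s = 9.3 x 10^-9 M
Check: s = 9.3 × 10^-9 ≪ 0.045, so the approximation is valid.

s ≈ 9.3e-9 M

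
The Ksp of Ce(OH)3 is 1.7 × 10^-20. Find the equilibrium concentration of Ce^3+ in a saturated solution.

Ce(OH)3(s) <=> Ce^3+(aq) + 3 OH^-(aq)
Ksp = [Ce^3+][OH^-]^3
With molar solubility s: [Ce^3+] = s, [OH^-] = 3s.
So Ksp = s × (3s)^3 = 27s^4
Solving, s = (1.7 × 10^-20/27)^(1/4) = 5.01 × 10^-6 M
[Ce^3+] = s = 5.0 × 10^-6 M

[Ce^3+] ≈ 5.0e-6 M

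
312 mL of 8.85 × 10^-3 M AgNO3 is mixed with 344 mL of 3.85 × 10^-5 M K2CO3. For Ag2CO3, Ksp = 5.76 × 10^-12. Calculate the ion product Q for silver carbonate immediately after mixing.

Q ≈ 3.58 × 10^-10

Total volume = 312 + 344 = 656 mL.
[Ag^+] = 8.85 × 10^-3 × (312/656) = 4.209 × 10^-3 M
[CO3^2-] = 3.85 x 10^-5 × (344/656) = 2.019 × 10^-5 M
Ag2CO3(s) <=> 2 Ag^+(aq) + CO3^2-(aq), so Q = [Ag^+]^2[CO3^2-]
Q = (4.209 × 10^-3)^2(2.019 × 10^-5) = 3.58 × 10^-10
Q > Ksp, so Ag2CO3 will precipitate.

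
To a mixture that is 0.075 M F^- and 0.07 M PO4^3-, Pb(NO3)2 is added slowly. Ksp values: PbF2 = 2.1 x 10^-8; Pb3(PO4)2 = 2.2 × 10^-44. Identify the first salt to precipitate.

Pb3(PO4)2

Each salt begins to precipitate when Q = Ksp, i.e. when [Pb^2+] reaches its threshold.
For PbF2: 2.1 x 10^-8 = (0.075)^2 × [Pb^2+]  ⇒  [Pb^2+] = 3.7 × 10^-6 M.
For Pb3(PO4)2: 2.2 × 10^-44 = (0.07)^2 × [Pb^2+]^3  ⇒  [Pb^2+] = 1.6 × 10^-14 M.
The salt with the lower threshold [Pb^2+] precipitates first: Pb3(PO4)2.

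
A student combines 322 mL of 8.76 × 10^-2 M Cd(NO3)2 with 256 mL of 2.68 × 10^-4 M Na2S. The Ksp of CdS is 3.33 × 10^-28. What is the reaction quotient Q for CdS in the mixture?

5.79 × 10^-6

Total volume = 322 + 256 = 578 mL.
[Cd^2+] = 8.76 × 10^-2 × (322/578) = 4.880 x 10^-2 M
[S^2-] = 2.68 x 10^-4 × (256/578) = 1.187 × 10^-4 M
CdS(s) <=> Cd^2+ + S^2-, so Q = [Cd^2+][S^2-]
Q = (4.880 × 10^-2)(1.187 x 10^-4) = 5.79 × 10^-6
Q > Ksp, so CdS will precipitate.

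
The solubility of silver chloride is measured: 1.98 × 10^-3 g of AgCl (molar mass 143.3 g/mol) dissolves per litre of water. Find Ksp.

1.91e-10

Molar solubility s = (1.98 × 10^-3 g/L) / (143.3 g/mol) = 1.382 × 10^-5 M.
AgCl(s) ⇌ Ag^+ + Cl^-
Let s = molar solubility. Then [Ag^+] = s and [Cl^-] = s.
Ksp = [Ag^+][Cl^-]
Ksp = s^2
Ksp = (1.382 × 10^-5)^2 = 1.91 x 10^-10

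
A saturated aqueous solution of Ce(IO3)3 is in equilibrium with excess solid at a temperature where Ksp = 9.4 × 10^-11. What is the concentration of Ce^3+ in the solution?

Ce(IO3)3(s) ⇌ Ce^3+ + 3 IO3^-
Ksp = [Ce^3+][IO3^-]^3
Let s = molar solubility. Then [Ce^3+] = s and [IO3^-] = 3s.
So Ksp = s × (3s)^3 = 27s^4
s = (9.4 × 10^-11 / 27)^(1/4) = 1.37 x 10^-3 M
[Ce^3+] = s = 1.4 x 10^-3 M

[Ce^3+] = 1.4e-3 M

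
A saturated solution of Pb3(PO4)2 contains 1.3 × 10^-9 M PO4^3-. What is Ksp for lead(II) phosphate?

Ksp = 1.3 × 10^-44

Pb3(PO4)2(s) <=> 3 Pb^2+ + 2 PO4^3-
Stoichiometry gives [Pb^2+] = (3/2)[PO4^3-] = 1.95 x 10^-9 M.
Ksp = [Pb^2+]^3[PO4^3-]^2
Ksp = (1.95 × 10^-9)^3 × (1.3 × 10^-9)^2 = 1.3 × 10^-44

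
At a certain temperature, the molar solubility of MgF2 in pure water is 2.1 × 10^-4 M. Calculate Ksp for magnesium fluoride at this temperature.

MgF2(s) <=> Mg^2+ + 2 F^-
With molar solubility s: [Mg^2+] = s, [F^-] = 2s.
Ksp = [Mg^2+][F^-]^2
So Ksp = s × (2s)^2 = 4s^3
Ksp = 4 × (2.1 x 10^-4)^3 = 3.7 × 10^-11

Ksp = 3.7e-11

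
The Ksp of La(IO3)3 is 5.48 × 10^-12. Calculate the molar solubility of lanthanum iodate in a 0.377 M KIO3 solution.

La(IO3)3(s) <=> La^3+(aq) + 3 IO3^-(aq)
Ksp = [La^3+][IO3^-]^3
If s mol/L dissolves here, [La^3+] = s, [IO3^-] = 0.377 + 3s ≈ 0.377 (common-ion effect: IO3^- is already 0.377 M).
Ksp ≈ s × (0.377)^3
s = 1.02 x 10^-10 M
Check: 3s = 3.1 × 10^-10 ≪ 0.377, so the approximation is valid.

s ≈ 1.02 x 10^-10 M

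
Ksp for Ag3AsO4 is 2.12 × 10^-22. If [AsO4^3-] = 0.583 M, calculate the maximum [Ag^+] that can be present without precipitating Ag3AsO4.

7.14 x 10^-8 M

Ag3AsO4(s) ⇌ 3 Ag^+(aq) + AsO4^3-(aq)
Ksp = [Ag^+]^3[AsO4^3-]
Precipitation begins when Q = Ksp. With [AsO4^3-] = 0.583 M:
2.12 × 10^-22 = (0.583) × [Ag^+]^3
[Ag^+] = (2.12 × 10^-22 / 5.83 × 10^-1)^(1/3) = 7.14 × 10^-8 M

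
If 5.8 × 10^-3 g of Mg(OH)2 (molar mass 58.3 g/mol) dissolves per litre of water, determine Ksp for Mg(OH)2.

Molar solubility s = (5.8 × 10^-3 g/L) / (58.3 g/mol) = 9.95 x 10^-5 M.
Mg(OH)2(s) ⇌ Mg^2+(aq) + 2 OH^-(aq)
For each mole of Mg(OH)2 that dissolves: [Mg^2+] = s, [OH^-] = 2s.
Ksp = [Mg^2+][OH^-]^2
So Ksp = s × (2s)^2 = 4s^3
Ksp = 4 × (9.95 × 10^-5)^3 = 3.9 × 10^-12

Ksp = 3.9 x 10^-12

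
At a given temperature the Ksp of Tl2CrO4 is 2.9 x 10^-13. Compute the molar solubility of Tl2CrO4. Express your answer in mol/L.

Tl2CrO4(s) ⇌ 2 Tl^+(aq) + CrO4^2-(aq)
Ksp = [Tl^+]^2[CrO4^2-]
Let s = molar solubility. Then [Tl^+] = 2s and [CrO4^2-] = s.
Ksp = (2s)^2s = 4s^3
Solving, s = (2.9 x 10^-13/4)^(1/3) = 4.2 × 10^-5 M

4.2 × 10^-5 M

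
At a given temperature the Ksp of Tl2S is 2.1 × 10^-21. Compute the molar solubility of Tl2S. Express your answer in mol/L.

s ≈ 8.1e-8 M

Tl2S(s) ⇌ 2 Tl^+ + S^2-
Ksp = [Tl^+]^2[S^2-]
Let s = molar solubility. Then [Tl^+] = 2s and [S^2-] = s.
Ksp = (2s)^2s = 4s^3
s = (2.1 × 10^-21 / 4)^(1/3) = 8.1 × 10^-8 M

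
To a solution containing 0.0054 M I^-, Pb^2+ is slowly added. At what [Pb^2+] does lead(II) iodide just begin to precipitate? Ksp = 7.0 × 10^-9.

2.4 × 10^-4 M

PbI2(s) ⇌ Pb^2+(aq) + 2 I^-(aq)
Ksp = [Pb^2+][I^-]^2
Precipitation begins when Q = Ksp. With [I^-] = 0.0054 M:
7.0 × 10^-9 = (0.0054)^2 × [Pb^2+]
[Pb^2+] = (7.0 × 10^-9 / 2.92 × 10^-5) = 2.4 × 10^-4 M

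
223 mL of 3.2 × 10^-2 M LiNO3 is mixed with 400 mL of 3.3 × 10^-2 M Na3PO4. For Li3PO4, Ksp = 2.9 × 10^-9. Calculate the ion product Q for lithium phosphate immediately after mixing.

Q = 3.2e-8

Total volume = 223 + 400 = 623 mL.
[Li^+] = 3.2 × 10^-2 × (223/623) = 1.15 × 10^-2 M
[PO4^3-] = 3.3 × 10^-2 × (400/623) = 2.12 x 10^-2 M
Li3PO4(s) ⇌ 3 Li^+(aq) + PO4^3-(aq), so Q = [Li^+]^3[PO4^3-]
Q = (1.15 × 10^-2)^3(2.12 × 10^-2) = 3.2 x 10^-8
Q > Ksp, so Li3PO4 will precipitate.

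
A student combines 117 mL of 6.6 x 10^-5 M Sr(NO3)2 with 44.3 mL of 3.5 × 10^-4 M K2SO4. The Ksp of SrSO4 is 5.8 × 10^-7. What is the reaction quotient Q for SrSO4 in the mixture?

Total volume = 117 + 44.3 = 161.3 mL.
[Sr^2+] = 6.6 × 10^-5 × (117/161.3) = 4.79 x 10^-5 M
[SO4^2-] = 3.5 × 10^-4 × (44.3/161.3) = 9.61 × 10^-5 M
SrSO4(s) <=> Sr^2+(aq) + SO4^2-(aq), so Q = [Sr^2+][SO4^2-]
Q = (4.79 x 10^-5)(9.61 × 10^-5) = 4.6 x 10^-9
Q < Ksp, so no precipitate of SrSO4 forms.

Q ≈ 4.6 × 10^-9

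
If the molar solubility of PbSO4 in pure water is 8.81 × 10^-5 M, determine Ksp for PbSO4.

Ksp ≈ 7.76 × 10^-9

PbSO4(s) ⇌ Pb^2+(aq) + SO4^2-(aq)
For each mole of PbSO4 that dissolves: [Pb^2+] = s, [SO4^2-] = s.
Ksp = [Pb^2+][SO4^2-]
Ksp = s^2
With s = 8.81 × 10^-5: Ksp = 7.76 × 10^-9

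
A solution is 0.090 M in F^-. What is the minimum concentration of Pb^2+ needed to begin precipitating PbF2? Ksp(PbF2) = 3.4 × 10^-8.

PbF2(s) ⇌ Pb^2+(aq) + 2 F^-(aq)
Ksp = [Pb^2+][F^-]^2
Precipitation begins when Q = Ksp. With [F^-] = 0.090 M:
3.4 × 10^-8 = (0.090)^2 × [Pb^2+]
[Pb^2+] = (3.4 × 10^-8 / 8.10 × 10^-3) = 4.2 × 10^-6 M

[Pb^2+] = 4.2 × 10^-6 M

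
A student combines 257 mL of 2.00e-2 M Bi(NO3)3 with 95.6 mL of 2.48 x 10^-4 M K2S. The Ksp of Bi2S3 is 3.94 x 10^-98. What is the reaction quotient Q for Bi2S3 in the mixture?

Q = 6.46 × 10^-17

Total volume = 257 + 95.6 = 352.6 mL.
[Bi^3+] = 2.00 x 10^-2 × (257/352.6) = 1.458 × 10^-2 M
[S^2-] = 2.48 x 10^-4 × (95.6/352.6) = 6.724 x 10^-5 M
Bi2S3(s) <=> 2 Bi^3+ + 3 S^2-, so Q = [Bi^3+]^2[S^2-]^3
Q = (1.458 x 10^-2)^2(6.724 x 10^-5)^3 = 6.46 × 10^-17
Q > Ksp, so Bi2S3 will precipitate.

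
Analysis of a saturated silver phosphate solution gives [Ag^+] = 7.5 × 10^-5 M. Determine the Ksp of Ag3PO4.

Ag3PO4(s) ⇌ 3 Ag^+ + PO4^3-
Stoichiometry gives [PO4^3-] = (1/3)[Ag^+] = 2.50 × 10^-5 M.
Ksp = [Ag^+]^3[PO4^3-]
Ksp = (7.5 × 10^-5)^3 × 2.50 × 10^-5 = 1.1 x 10^-17

1.1 × 10^-17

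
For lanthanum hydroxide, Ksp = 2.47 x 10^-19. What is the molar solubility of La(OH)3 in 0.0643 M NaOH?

La(OH)3(s) <=> La^3+ + 3 OH^-
Ksp = [La^3+][OH^-]^3
Let s be the molar solubility in this solution. [La^3+] = s, [OH^-] = 0.0643 + 3s ≈ 0.0643 (since OH^- from NaOH dominates).
Ksp ≈ s × (0.0643)^3
s = 9.29 x 10^-16 M
Check: 3s = 2.8 x 10^-15 ≪ 0.0643, so the approximation is valid.

9.29 x 10^-16 M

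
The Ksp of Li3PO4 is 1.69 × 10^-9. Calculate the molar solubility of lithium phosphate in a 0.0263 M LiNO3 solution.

9.29 × 10^-5 M

Li3PO4(s) <=> 3 Li^+(aq) + PO4^3-(aq)
Ksp = [Li^+]^3[PO4^3-]
Let s be the molar solubility in this solution. [Li^+] = 0.0263 + 3s ≈ 0.0263, [PO4^3-] = s (Ksp is small, so little additional dissolves).
Ksp ≈ (0.0263)^3 × s
s = 9.29 × 10^-5 M
Check: 3s = 2.8 × 10^-4 ≪ 0.0263, so the approximation is valid.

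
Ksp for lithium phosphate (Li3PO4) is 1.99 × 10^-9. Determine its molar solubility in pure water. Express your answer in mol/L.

s ≈ 2.93 × 10^-3 M

Li3PO4(s) ⇌ 3 Li^+ + PO4^3-
Ksp = [Li^+]^3[PO4^3-]
Let s = molar solubility. Then [Li^+] = 3s and [PO4^3-] = s.
Ksp = (3s)^3s = 27s^4
s^4 = 1.99 × 10^-9 / 27, so s = 2.93 × 10^-3 M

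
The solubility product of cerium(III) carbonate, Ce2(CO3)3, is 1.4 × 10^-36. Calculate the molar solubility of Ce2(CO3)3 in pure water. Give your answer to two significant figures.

2.6 x 10^-8 M

Ce2(CO3)3(s) ⇌ 2 Ce^3+ + 3 CO3^2-
Ksp = [Ce^3+]^2[CO3^2-]^3
Let s = molar solubility. Then [Ce^3+] = 2s and [CO3^2-] = 3s.
Substituting: Ksp = (2s)^2(3s)^3 = 108s^5
s = (1.4 × 10^-36 / 108)^(1/5) = 2.6 × 10^-8 M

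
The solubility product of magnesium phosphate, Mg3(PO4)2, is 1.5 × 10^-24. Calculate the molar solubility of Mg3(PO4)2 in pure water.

s ≈ 6.7e-6 M

Mg3(PO4)2(s) ⇌ 3 Mg^2+ + 2 PO4^3-
Ksp = [Mg^2+]^3[PO4^3-]^2
If s mol/L of Mg3(PO4)2 dissolves, [Mg^2+] = 3s and [PO4^3-] = 2s.
Substituting: Ksp = (3s)^3(2s)^2 = 108s^5
Solving, s = (1.5 × 10^-24/108)^(1/5) = 6.7 × 10^-6 M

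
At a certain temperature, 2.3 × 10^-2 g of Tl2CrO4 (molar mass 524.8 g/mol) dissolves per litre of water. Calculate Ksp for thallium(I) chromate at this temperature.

Ksp = 3.4e-13

Molar solubility s = (2.3 × 10^-2 g/L) / (524.8 g/mol) = 4.38 x 10^-5 M.
Tl2CrO4(s) ⇌ 2 Tl^+ + CrO4^2-
With molar solubility s: [Tl^+] = 2s, [CrO4^2-] = s.
Ksp = [Tl^+]^2[CrO4^2-]
So Ksp = (2s)^2 × s = 4s^3
With s = 4.38 × 10^-5: Ksp = 3.4 × 10^-13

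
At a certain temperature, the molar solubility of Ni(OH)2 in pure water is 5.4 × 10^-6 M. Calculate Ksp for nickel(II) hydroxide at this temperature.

6.3 x 10^-16

Ni(OH)2(s) ⇌ Ni^2+ + 2 OH^-
Let s = molar solubility. Then [Ni^2+] = s and [OH^-] = 2s.
Ksp = [Ni^2+][OH^-]^2
Substituting: Ksp = s(2s)^2 = 4s^3
With s = 5.4 × 10^-6: Ksp = 6.3 x 10^-16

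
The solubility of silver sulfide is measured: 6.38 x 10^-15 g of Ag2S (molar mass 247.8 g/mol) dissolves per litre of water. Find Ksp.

6.83e-50

Molar solubility s = (6.38 × 10^-15 g/L) / (247.8 g/mol) = 2.575 × 10^-17 M.
Ag2S(s) <=> 2 Ag^+ + S^2-
Let s = molar solubility. Then [Ag^+] = 2s and [S^2-] = s.
Ksp = [Ag^+]^2[S^2-]
So Ksp = (2s)^2 × s = 4s^3
With s = 2.575 × 10^-17: Ksp = 6.83 x 10^-50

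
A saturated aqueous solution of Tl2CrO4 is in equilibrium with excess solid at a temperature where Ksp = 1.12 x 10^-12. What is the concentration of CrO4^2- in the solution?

6.54 x 10^-5 M

Tl2CrO4(s) <=> 2 Tl^+(aq) + CrO4^2-(aq)
Ksp = [Tl^+]^2[CrO4^2-]
If s mol/L of Tl2CrO4 dissolves, [Tl^+] = 2s and [CrO4^2-] = s.
So Ksp = (2s)^2 × s = 4s^3
s = (1.12 x 10^-12 / 4)^(1/3) = 6.542 × 10^-5 M
[CrO4^2-] = s = 6.54 × 10^-5 M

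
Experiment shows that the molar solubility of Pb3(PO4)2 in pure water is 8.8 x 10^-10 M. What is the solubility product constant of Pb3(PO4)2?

Pb3(PO4)2(s) <=> 3 Pb^2+ + 2 PO4^3-
If s mol/L of Pb3(PO4)2 dissolves, [Pb^2+] = 3s and [PO4^3-] = 2s.
Ksp = [Pb^2+]^3[PO4^3-]^2
Ksp = (3s)^3(2s)^2 = 108s^5
With s = 8.8 × 10^-10: Ksp = 5.7 × 10^-44

Ksp ≈ 5.7 × 10^-44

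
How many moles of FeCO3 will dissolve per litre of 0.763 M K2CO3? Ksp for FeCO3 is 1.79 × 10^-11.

s ≈ 2.35e-11 M

FeCO3(s) <=> Fe^2+ + CO3^2-
Ksp = [Fe^2+][CO3^2-]
Let s = moles of FeCO3 that dissolve per litre. [Fe^2+] = s, [CO3^2-] = 0.763 + s ≈ 0.763 (Ksp is small, so little additional dissolves).
Ksp ≈ s × 0.763
s = 2.35 × 10^-11 M
Check: s = 2.3 × 10^-11 ≪ 0.763, so the approximation is valid.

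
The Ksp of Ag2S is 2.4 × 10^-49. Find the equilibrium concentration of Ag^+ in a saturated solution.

7.8 × 10^-17 M

Ag2S(s) <=> 2 Ag^+ + S^2-
Ksp = [Ag^+]^2[S^2-]
If s mol/L of Ag2S dissolves, [Ag^+] = 2s and [S^2-] = s.
So Ksp = (2s)^2 × s = 4s^3
s^3 = 2.4 × 10^-49 / 4, so s = 3.91 × 10^-17 M
[Ag^+] = 2s = 7.8 × 10^-17 M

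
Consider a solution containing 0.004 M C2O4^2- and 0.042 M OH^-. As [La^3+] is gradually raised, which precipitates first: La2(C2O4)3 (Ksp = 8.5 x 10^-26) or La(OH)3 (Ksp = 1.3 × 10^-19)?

La(OH)3

Precipitation of each salt starts when its ion product equals its Ksp.
For La2(C2O4)3: 8.5 x 10^-26 = (0.004)^3 × [La^3+]^2  ⇒  [La^3+] = 1.2 × 10^-9 M.
For La(OH)3: 1.3 × 10^-19 = (0.042)^3 × [La^3+]  ⇒  [La^3+] = 1.8 x 10^-15 M.
The salt with the lower threshold [La^3+] precipitates first: La(OH)3.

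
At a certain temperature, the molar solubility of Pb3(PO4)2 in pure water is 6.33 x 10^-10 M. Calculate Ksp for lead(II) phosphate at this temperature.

Ksp = 1.10e-44

Pb3(PO4)2(s) ⇌ 3 Pb^2+(aq) + 2 PO4^3-(aq)
For each mole of Pb3(PO4)2 that dissolves: [Pb^2+] = 3s, [PO4^3-] = 2s.
Ksp = [Pb^2+]^3[PO4^3-]^2
So Ksp = (3s)^3 × (2s)^2 = 108s^5
Ksp = 108 × (6.33 × 10^-10)^5 = 1.10 × 10^-44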